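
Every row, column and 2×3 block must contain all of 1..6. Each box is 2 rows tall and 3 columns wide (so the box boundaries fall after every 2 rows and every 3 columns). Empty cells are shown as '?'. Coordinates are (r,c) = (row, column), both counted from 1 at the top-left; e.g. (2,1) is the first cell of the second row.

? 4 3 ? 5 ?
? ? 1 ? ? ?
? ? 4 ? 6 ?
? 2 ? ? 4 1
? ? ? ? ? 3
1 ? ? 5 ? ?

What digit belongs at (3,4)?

2

(4,4) = 3: row 4 has {1,2,4}; col 4 has {5}; box has {1,4,6} → only 3 remains.
(6,5) = 2: row 6 has {1,5}; col 5 has {4,5,6}; box has {3,5} → only 2 remains.
(2,5) = 3: row 2 has {1}; col 5 has {2,4,5,6}; box has {5} → only 3 remains.
(3,4) = 2: row 3 has {4,6}; col 4 has {3,5}; box has {1,3,4,6} → only 2 remains.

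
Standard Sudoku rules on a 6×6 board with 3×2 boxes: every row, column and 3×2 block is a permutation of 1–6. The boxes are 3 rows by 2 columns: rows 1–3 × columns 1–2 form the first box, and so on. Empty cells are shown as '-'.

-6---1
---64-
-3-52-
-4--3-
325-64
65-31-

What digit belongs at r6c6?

2

r1c5 = 5: row 1 has {1,6}; col 5 has {1,2,3,4,6}; box has {1,2,4} → only 5 remains.
r2c2 = 1: row 2 has {4,6}; col 2 has {2,3,4,5,6}; box has {3,6} → only 1 remains.
r2c6 = 3: row 2 has {1,4,6}; col 6 has {1,4}; box has {1,2,4,5} → only 3 remains.
r3c1 = 4: row 3 has {2,3,5}; col 1 has {3,6}; box has {1,3,6} → only 4 remains.
r3c3 = 1: row 3 has {2,3,4,5}; col 3 has {5}; box has {5,6} → only 1 remains.
r3c6 = 6: row 3 has {1,2,3,4,5}; col 6 has {1,3,4}; box has {1,2,3,4,5} → only 6 remains.
r4c1 = 1: row 4 has {3,4}; col 1 has {3,4,6}; box has {2,3,4,5,6} → only 1 remains.
r4c4 = 2: row 4 has {1,3,4}; col 4 has {3,5,6}; box has {3,5} → only 2 remains.
r4c6 = 5: row 4 has {1,2,3,4}; col 6 has {1,3,4,6}; box has {1,3,4,6} → only 5 remains.
r5c4 = 1: row 5 has {2,3,4,5,6}; col 4 has {2,3,5,6}; box has {2,3,5} → only 1 remains.
r6c3 = 4: row 6 has {1,3,5,6}; col 3 has {1,5}; box has {1,2,3,5} → only 4 remains.
r6c6 = 2: row 6 has {1,3,4,5,6}; col 6 has {1,3,4,5,6}; box has {1,3,4,5,6} → only 2 remains.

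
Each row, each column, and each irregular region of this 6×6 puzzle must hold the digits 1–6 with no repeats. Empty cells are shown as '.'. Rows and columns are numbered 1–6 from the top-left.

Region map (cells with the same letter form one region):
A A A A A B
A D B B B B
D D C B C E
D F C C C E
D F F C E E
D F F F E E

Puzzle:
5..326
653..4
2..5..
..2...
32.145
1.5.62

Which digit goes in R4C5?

5

R2C4 = 2 (sole candidate).
R2C5 = 1 (sole candidate).
R3C5 = 3 (sole candidate).
R3C6 = 1 (sole candidate).
R4C1 = 4 (sole candidate).
R4C4 = 6 (sole candidate).
R4C5 = 5: row 4 has {2,4,6}; col 5 has {1,2,3,4,6}; region has {1,2,3,6} → only 5 remains.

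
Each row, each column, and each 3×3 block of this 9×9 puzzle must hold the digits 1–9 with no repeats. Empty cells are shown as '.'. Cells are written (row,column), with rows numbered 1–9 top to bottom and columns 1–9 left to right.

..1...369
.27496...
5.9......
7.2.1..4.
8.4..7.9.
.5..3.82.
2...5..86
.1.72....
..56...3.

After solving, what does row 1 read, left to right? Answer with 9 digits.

(1,1) = 4: row 1 has {1,3,6,9}; col 1 has {2,5,7,8}; box has {1,2,5,7,9} → only 4 remains.
(1,2) = 8: row 1 has {1,3,4,6,9}; col 2 has {1,2,5}; box has {1,2,4,5,7,9} → only 8 remains.
(1,5) = 7: row 1 has {1,3,4,6,8,9}; col 5 has {1,2,3,5,9}; box has {4,6,9} → only 7 remains.
(2,1) = 3 (sole candidate).
(3,2) = 6 (sole candidate).
(3,5) = 8 (sole candidate).
(5,2) = 3 (sole candidate).
(5,5) = 6 (sole candidate).
(6,3) = 6 (sole candidate).
(6,4) = 9 (sole candidate).
(6,6) = 4 (sole candidate).
(7,3) = 3 (sole candidate).
(7,4) = 1 (sole candidate).
(7,6) = 9 (sole candidate).
(8,3) = 8 (sole candidate).
(8,6) = 3 (sole candidate).
(8,8) = 5 (sole candidate).
(8,9) = 4 (sole candidate).
(9,1) = 9 (sole candidate).
(9,5) = 4 (sole candidate).
(9,6) = 8 (sole candidate).
(2,8) = 1 (sole candidate).
(3,8) = 7 (sole candidate).
(3,9) = 2 (sole candidate).
(4,2) = 9 (sole candidate).
(4,6) = 5 (sole candidate).
(4,7) = 6 (sole candidate).
(4,9) = 3 (sole candidate).
(5,4) = 2 (sole candidate).
(6,1) = 1 (sole candidate).
(6,9) = 7 (sole candidate).
(7,7) = 7 (sole candidate).
(8,1) = 6 (sole candidate).
(8,7) = 9 (sole candidate).
(9,2) = 7 (sole candidate).
(9,9) = 1 (sole candidate).
(1,4) = 5: row 1 has {1,3,4,6,7,8,9}; col 4 has {1,2,4,6,7,9}; box has {4,6,7,8,9} → only 5 remains.
(1,6) = 2: row 1 has {1,3,4,5,6,7,8,9}; col 6 has {3,4,5,6,7,8,9}; box has {4,5,6,7,8,9} → only 2 remains.

481572369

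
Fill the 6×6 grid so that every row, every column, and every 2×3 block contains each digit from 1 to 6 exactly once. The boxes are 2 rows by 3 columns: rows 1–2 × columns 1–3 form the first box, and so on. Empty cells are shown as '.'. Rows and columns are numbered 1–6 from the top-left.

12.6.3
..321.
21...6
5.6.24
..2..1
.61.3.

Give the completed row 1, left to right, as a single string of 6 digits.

125643

r2c6 = 5 (sole candidate).
r3c3 = 4 (sole candidate).
r3c5 = 5 (sole candidate).
r4c2 = 3 (sole candidate).
r4c4 = 1 (sole candidate).
r6c1 = 4 (sole candidate).
r6c4 = 5 (sole candidate).
r6c6 = 2 (sole candidate).
r1c3 = 5: row 1 has {1,2,3,6}; col 3 has {1,2,3,4,6}; box has {1,2,3} → only 5 remains.
r1c5 = 4: row 1 has {1,2,3,5,6}; col 5 has {1,2,3,5}; box has {1,2,3,5,6} → only 4 remains.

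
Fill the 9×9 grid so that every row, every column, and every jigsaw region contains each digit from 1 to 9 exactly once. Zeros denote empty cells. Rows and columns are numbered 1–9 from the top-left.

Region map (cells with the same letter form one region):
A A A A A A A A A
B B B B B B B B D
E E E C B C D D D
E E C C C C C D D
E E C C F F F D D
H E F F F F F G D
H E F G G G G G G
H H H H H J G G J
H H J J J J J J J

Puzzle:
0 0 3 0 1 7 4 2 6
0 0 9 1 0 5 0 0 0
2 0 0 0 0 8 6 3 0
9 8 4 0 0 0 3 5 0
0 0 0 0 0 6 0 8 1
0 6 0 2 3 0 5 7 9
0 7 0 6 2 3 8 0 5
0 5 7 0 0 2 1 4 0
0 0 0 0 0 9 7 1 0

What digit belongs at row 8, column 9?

8

row 1, column 2 = 9 (sole candidate).
row 2, column 7 = 2 (sole candidate).
row 2, column 8 = 6 (sole candidate).
row 4, column 4 = 7 (sole candidate).
row 4, column 5 = 6 (sole candidate).
row 4, column 6 = 1 (sole candidate).
row 4, column 9 = 2 (sole candidate).
row 5, column 7 = 9 (sole candidate).
row 6, column 6 = 4 (sole candidate).
row 7, column 3 = 1 (sole candidate).
row 7, column 8 = 9 (sole candidate).
row 3, column 3 = 5 (sole candidate).
row 3, column 4 = 9 (sole candidate).
row 5, column 3 = 2 (sole candidate).
row 5, column 4 = 5 (sole candidate).
row 5, column 5 = 7 (sole candidate).
row 6, column 3 = 8 (sole candidate).
row 7, column 1 = 4 (sole candidate).
row 9, column 3 = 6 (sole candidate).
row 1, column 4 = 8 (sole candidate).
row 3, column 5 = 4 (sole candidate).
row 3, column 9 = 7 (sole candidate).
row 5, column 1 = 3 (sole candidate).
row 5, column 2 = 4 (sole candidate).
row 6, column 1 = 1 (sole candidate).
row 8, column 4 = 3 (sole candidate).
row 8, column 9 = 8: row 8 has {1,2,3,4,5,7}; col 9 has {1,2,5,6,7,9}; region has {1,2,6,7,9} → only 8 remains.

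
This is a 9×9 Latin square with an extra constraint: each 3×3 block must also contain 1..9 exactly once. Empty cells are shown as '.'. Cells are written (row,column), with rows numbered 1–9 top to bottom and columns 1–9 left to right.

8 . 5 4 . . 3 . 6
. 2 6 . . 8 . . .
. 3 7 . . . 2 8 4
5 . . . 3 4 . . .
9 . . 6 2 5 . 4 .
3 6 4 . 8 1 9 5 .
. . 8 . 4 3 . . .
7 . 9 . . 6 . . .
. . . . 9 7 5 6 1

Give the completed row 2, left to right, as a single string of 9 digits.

(3,1) = 1: row 3 has {2,3,4,7,8}; col 1 has {3,5,7,8,9}; box has {2,3,5,6,7,8} → only 1 remains.
(3,6) = 9: row 3 has {1,2,3,4,7,8}; col 6 has {1,3,4,5,6,7,8}; box has {4,8} → only 9 remains.
(5,3) = 1: row 5 has {2,4,5,6,9}; col 3 has {4,5,6,7,8,9}; box has {3,4,5,6,9} → only 1 remains.
(6,4) = 7: row 6 has {1,3,4,5,6,8,9}; col 4 has {4,6}; box has {1,2,3,4,5,6,8} → only 7 remains.
(6,9) = 2: row 6 has {1,3,4,5,6,7,8,9}; col 9 has {1,4,6}; box has {4,5,9} → only 2 remains.
(7,7) = 7: row 7 has {3,4,8}; col 7 has {2,3,5,9}; box has {1,5,6} → only 7 remains.
(7,9) = 9: row 7 has {3,4,7,8}; col 9 has {1,2,4,6}; box has {1,5,6,7} → only 9 remains.
(9,2) = 4: row 9 has {1,5,6,7,9}; col 2 has {2,3,6}; box has {7,8,9} → only 4 remains.
(1,2) = 9: row 1 has {3,4,5,6,8}; col 2 has {2,3,4,6}; box has {1,2,3,5,6,7,8} → only 9 remains.
(1,6) = 2: row 1 has {3,4,5,6,8,9}; col 6 has {1,3,4,5,6,7,8,9}; box has {4,8,9} → only 2 remains.
(2,1) = 4: row 2 has {2,6,8}; col 1 has {1,3,5,7,8,9}; box has {1,2,3,5,6,7,8,9} → only 4 remains.
(2,7) = 1: row 2 has {2,4,6,8}; col 7 has {2,3,5,7,9}; box has {2,3,4,6,8} → only 1 remains.
(3,4) = 5: row 3 has {1,2,3,4,7,8,9}; col 4 has {4,6,7}; box has {2,4,8,9} → only 5 remains.
(3,5) = 6: row 3 has {1,2,3,4,5,7,8,9}; col 5 has {2,3,4,8,9}; box has {2,4,5,8,9} → only 6 remains.
(4,3) = 2: row 4 has {3,4,5}; col 3 has {1,4,5,6,7,8,9}; box has {1,3,4,5,6,9} → only 2 remains.
(4,4) = 9: row 4 has {2,3,4,5}; col 4 has {4,5,6,7}; box has {1,2,3,4,5,6,7,8} → only 9 remains.
(5,7) = 8: row 5 has {1,2,4,5,6,9}; col 7 has {1,2,3,5,7,9}; box has {2,4,5,9} → only 8 remains.
(7,8) = 2: row 7 has {3,4,7,8,9}; col 8 has {4,5,6,8}; box has {1,5,6,7,9} → only 2 remains.
(8,7) = 4: row 8 has {6,7,9}; col 7 has {1,2,3,5,7,8,9}; box has {1,2,5,6,7,9} → only 4 remains.
(8,8) = 3: row 8 has {4,6,7,9}; col 8 has {2,4,5,6,8}; box has {1,2,4,5,6,7,9} → only 3 remains.
(8,9) = 8: row 8 has {3,4,6,7,9}; col 9 has {1,2,4,6,9}; box has {1,2,3,4,5,6,7,9} → only 8 remains.
(9,1) = 2: row 9 has {1,4,5,6,7,9}; col 1 has {1,3,4,5,7,8,9}; box has {4,7,8,9} → only 2 remains.
(9,3) = 3: row 9 has {1,2,4,5,6,7,9}; col 3 has {1,2,4,5,6,7,8,9}; box has {2,4,7,8,9} → only 3 remains.
(9,4) = 8: row 9 has {1,2,3,4,5,6,7,9}; col 4 has {4,5,6,7,9}; box has {3,4,6,7,9} → only 8 remains.
(1,8) = 7: row 1 has {2,3,4,5,6,8,9}; col 8 has {2,3,4,5,6,8}; box has {1,2,3,4,6,8} → only 7 remains.
(2,4) = 3: row 2 has {1,2,4,6,8}; col 4 has {4,5,6,7,8,9}; box has {2,4,5,6,8,9} → only 3 remains.
(2,5) = 7: row 2 has {1,2,3,4,6,8}; col 5 has {2,3,4,6,8,9}; box has {2,3,4,5,6,8,9} → only 7 remains.
(2,8) = 9: row 2 has {1,2,3,4,6,7,8}; col 8 has {2,3,4,5,6,7,8}; box has {1,2,3,4,6,7,8} → only 9 remains.
(2,9) = 5: row 2 has {1,2,3,4,6,7,8,9}; col 9 has {1,2,4,6,8,9}; box has {1,2,3,4,6,7,8,9} → only 5 remains.

426378195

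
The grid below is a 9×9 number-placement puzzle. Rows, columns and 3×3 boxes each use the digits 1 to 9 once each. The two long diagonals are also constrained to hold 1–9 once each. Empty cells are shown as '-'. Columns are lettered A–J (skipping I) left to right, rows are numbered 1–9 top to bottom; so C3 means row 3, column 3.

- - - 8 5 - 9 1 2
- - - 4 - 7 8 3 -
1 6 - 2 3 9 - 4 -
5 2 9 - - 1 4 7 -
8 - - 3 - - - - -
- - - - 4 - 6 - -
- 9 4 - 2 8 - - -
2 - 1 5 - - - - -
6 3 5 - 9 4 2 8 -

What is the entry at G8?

7

F1 = 6: row 1 has {1,2,5,8,9}; col 6 has {1,4,7,8,9}; box has {2,3,4,5,7,8,9} → only 6 remains.
A2 = 9: row 2 has {3,4,7,8}; col 1 has {1,2,5,6,8}; box has {1,6} → only 9 remains.
B2 = 5: row 2 has {3,4,7,8,9}; col 2 has {2,3,6,9}; box has {1,6,9}; main diagonal has {} → only 5 remains.
C2 = 2: row 2 has {3,4,5,7,8,9}; col 3 has {1,4,5,9}; box has {1,5,6,9} → only 2 remains.
E2 = 1: row 2 has {2,3,4,5,7,8,9}; col 5 has {2,3,4,5,9}; box has {2,3,4,5,6,7,8,9} → only 1 remains.
J2 = 6: row 2 has {1,2,3,4,5,7,8,9}; col 9 has {2}; box has {1,2,3,4,8,9} → only 6 remains.
D4 = 6: row 4 has {1,2,4,5,7,9}; col 4 has {2,3,4,5,8}; box has {1,3,4}; main diagonal has {5} → only 6 remains.
E4 = 8: row 4 has {1,2,4,5,6,7,9}; col 5 has {1,2,3,4,5,9}; box has {1,3,4,6} → only 8 remains.
J4 = 3: row 4 has {1,2,4,5,6,7,8,9}; col 9 has {2,6}; box has {4,6,7} → only 3 remains.
E5 = 7: row 5 has {3,8}; col 5 has {1,2,3,4,5,8,9}; box has {1,3,4,6,8}; main diagonal has {5,6}; anti-diagonal has {1,2,3,4,6} → only 7 remains.
D6 = 9: row 6 has {4,6}; col 4 has {2,3,4,5,6,8}; box has {1,3,4,6,7,8}; anti-diagonal has {1,2,3,4,6,7} → only 9 remains.
F6 = 2: row 6 has {4,6,9}; col 6 has {1,4,6,7,8,9}; box has {1,3,4,6,7,8,9}; main diagonal has {5,6,7} → only 2 remains.
H6 = 5: row 6 has {2,4,6,9}; col 8 has {1,3,4,7,8}; box has {3,4,6,7} → only 5 remains.
A7 = 7: row 7 has {2,4,8,9}; col 1 has {1,2,5,6,8,9}; box has {1,2,3,4,5,6,9} → only 7 remains.
D7 = 1: row 7 has {2,4,7,8,9}; col 4 has {2,3,4,5,6,8,9}; box has {2,4,5,8,9} → only 1 remains.
G7 = 3: row 7 has {1,2,4,7,8,9}; col 7 has {2,4,6,8,9}; box has {2,8}; main diagonal has {2,5,6,7} → only 3 remains.
H7 = 6: row 7 has {1,2,3,4,7,8,9}; col 8 has {1,3,4,5,7,8}; box has {2,3,8} → only 6 remains.
J7 = 5: row 7 has {1,2,3,4,6,7,8,9}; col 9 has {2,3,6}; box has {2,3,6,8} → only 5 remains.
B8 = 8: row 8 has {1,2,5}; col 2 has {2,3,5,6,9}; box has {1,2,3,4,5,6,7,9}; anti-diagonal has {1,2,3,4,6,7,9} → only 8 remains.
E8 = 6: row 8 has {1,2,5,8}; col 5 has {1,2,3,4,5,7,8,9}; box has {1,2,4,5,8,9} → only 6 remains.
F8 = 3: row 8 has {1,2,5,6,8}; col 6 has {1,2,4,6,7,8,9}; box has {1,2,4,5,6,8,9} → only 3 remains.
G8 = 7: row 8 has {1,2,3,5,6,8}; col 7 has {2,3,4,6,8,9}; box has {2,3,5,6,8} → only 7 remains.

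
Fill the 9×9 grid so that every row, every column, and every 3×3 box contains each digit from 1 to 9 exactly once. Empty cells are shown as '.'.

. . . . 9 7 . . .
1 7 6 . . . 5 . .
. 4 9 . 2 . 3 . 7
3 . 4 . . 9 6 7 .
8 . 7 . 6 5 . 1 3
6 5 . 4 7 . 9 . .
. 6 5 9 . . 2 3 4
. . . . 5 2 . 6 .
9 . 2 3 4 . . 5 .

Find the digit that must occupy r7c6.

r2c4 = 8: row 2 has {1,5,6,7}; col 4 has {3,4,9}; box has {2,7,9} → only 8 remains.
r2c5 = 3: row 2 has {1,5,6,7,8}; col 5 has {2,4,5,6,7,9}; box has {2,7,8,9} → only 3 remains.
r2c6 = 4: row 2 has {1,3,5,6,7,8}; col 6 has {2,5,7,9}; box has {2,3,7,8,9} → only 4 remains.
r3c1 = 5: row 3 has {2,3,4,7,9}; col 1 has {1,3,6,8,9}; box has {1,4,6,7,9} → only 5 remains.
r3c8 = 8: row 3 has {2,3,4,5,7,9}; col 8 has {1,3,5,6,7}; box has {3,5,7} → only 8 remains.
r5c4 = 2: row 5 has {1,3,5,6,7,8}; col 4 has {3,4,8,9}; box has {4,5,6,7,9} → only 2 remains.
r5c7 = 4: row 5 has {1,2,3,5,6,7,8}; col 7 has {2,3,5,6,9}; box has {1,3,6,7,9} → only 4 remains.
r6c3 = 1: row 6 has {4,5,6,7,9}; col 3 has {2,4,5,6,7,9}; box has {3,4,5,6,7,8} → only 1 remains.
r6c8 = 2: row 6 has {1,4,5,6,7,9}; col 8 has {1,3,5,6,7,8}; box has {1,3,4,6,7,9} → only 2 remains.
r6c9 = 8: row 6 has {1,2,4,5,6,7,9}; col 9 has {3,4,7}; box has {1,2,3,4,6,7,9} → only 8 remains.
r7c1 = 7: row 7 has {2,3,4,5,6,9}; col 1 has {1,3,5,6,8,9}; box has {2,5,6,9} → only 7 remains.
r8c1 = 4: row 8 has {2,5,6}; col 1 has {1,3,5,6,7,8,9}; box has {2,5,6,7,9} → only 4 remains.
r9c9 = 1: row 9 has {2,3,4,5,9}; col 9 has {3,4,7,8}; box has {2,3,4,5,6} → only 1 remains.
r1c1 = 2: row 1 has {7,9}; col 1 has {1,3,4,5,6,7,8,9}; box has {1,4,5,6,7,9} → only 2 remains.
r1c7 = 1: row 1 has {2,7,9}; col 7 has {2,3,4,5,6,9}; box has {3,5,7,8} → only 1 remains.
r1c8 = 4: row 1 has {1,2,7,9}; col 8 has {1,2,3,5,6,7,8}; box has {1,3,5,7,8} → only 4 remains.
r1c9 = 6: row 1 has {1,2,4,7,9}; col 9 has {1,3,4,7,8}; box has {1,3,4,5,7,8} → only 6 remains.
r2c8 = 9: row 2 has {1,3,4,5,6,7,8}; col 8 has {1,2,3,4,5,6,7,8}; box has {1,3,4,5,6,7,8} → only 9 remains.
r2c9 = 2: row 2 has {1,3,4,5,6,7,8,9}; col 9 has {1,3,4,6,7,8}; box has {1,3,4,5,6,7,8,9} → only 2 remains.
r4c2 = 2: row 4 has {3,4,6,7,9}; col 2 has {4,5,6,7}; box has {1,3,4,5,6,7,8} → only 2 remains.
r4c4 = 1: row 4 has {2,3,4,6,7,9}; col 4 has {2,3,4,8,9}; box has {2,4,5,6,7,9} → only 1 remains.
r4c5 = 8: row 4 has {1,2,3,4,6,7,9}; col 5 has {2,3,4,5,6,7,9}; box has {1,2,4,5,6,7,9} → only 8 remains.
r4c9 = 5: row 4 has {1,2,3,4,6,7,8,9}; col 9 has {1,2,3,4,6,7,8}; box has {1,2,3,4,6,7,8,9} → only 5 remains.
r5c2 = 9: row 5 has {1,2,3,4,5,6,7,8}; col 2 has {2,4,5,6,7}; box has {1,2,3,4,5,6,7,8} → only 9 remains.
r6c6 = 3: row 6 has {1,2,4,5,6,7,8,9}; col 6 has {2,4,5,7,9}; box has {1,2,4,5,6,7,8,9} → only 3 remains.
r7c5 = 1: row 7 has {2,3,4,5,6,7,9}; col 5 has {2,3,4,5,6,7,8,9}; box has {2,3,4,5,9} → only 1 remains.
r7c6 = 8: row 7 has {1,2,3,4,5,6,7,9}; col 6 has {2,3,4,5,7,9}; box has {1,2,3,4,5,9} → only 8 remains.

8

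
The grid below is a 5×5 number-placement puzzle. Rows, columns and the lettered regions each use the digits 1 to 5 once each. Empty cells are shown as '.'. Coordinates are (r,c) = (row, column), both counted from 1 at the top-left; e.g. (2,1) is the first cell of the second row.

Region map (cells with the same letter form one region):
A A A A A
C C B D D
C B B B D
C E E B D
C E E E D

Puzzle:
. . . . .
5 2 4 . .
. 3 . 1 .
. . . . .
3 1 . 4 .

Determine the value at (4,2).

(2,4) = 3: row 2 has {2,4,5}; col 4 has {1,4}; region has {} → only 3 remains.
(2,5) = 1: row 2 has {2,3,4,5}; col 5 has {}; region has {3} → only 1 remains.
(3,1) = 4: row 3 has {1,3}; col 1 has {3,5}; region has {2,3,5} → only 4 remains.
(4,1) = 1: row 4 has {}; col 1 has {3,4,5}; region has {2,3,4,5} → only 1 remains.
(4,2) = 5: row 4 has {1}; col 2 has {1,2,3}; region has {1,4} → only 5 remains.

5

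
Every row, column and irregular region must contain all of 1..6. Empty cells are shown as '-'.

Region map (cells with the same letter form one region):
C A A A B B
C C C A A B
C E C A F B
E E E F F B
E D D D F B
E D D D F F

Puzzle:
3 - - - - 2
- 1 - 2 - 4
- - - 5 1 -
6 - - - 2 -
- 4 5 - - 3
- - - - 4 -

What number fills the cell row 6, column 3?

row 1, column 2 = 6: row 1 has {2,3}; col 2 has {1,4}; region has {2,5} → only 6 remains.
row 1, column 5 = 5: row 1 has {2,3,6}; col 5 has {1,2,4}; region has {2,3,4} → only 5 remains.
row 2, column 1 = 5: row 2 has {1,2,4}; col 1 has {3,6}; region has {1,3} → only 5 remains.
row 2, column 3 = 6: row 2 has {1,2,4,5}; col 3 has {5}; region has {1,3,5} → only 6 remains.
row 2, column 5 = 3: row 2 has {1,2,4,5,6}; col 5 has {1,2,4,5}; region has {2,5,6} → only 3 remains.
row 3, column 6 = 6: row 3 has {1,5}; col 6 has {2,3,4}; region has {2,3,4,5} → only 6 remains.
row 4, column 4 = 3: row 4 has {2,6}; col 4 has {2,5}; region has {1,2,4} → only 3 remains.
row 4, column 6 = 1: row 4 has {2,3,6}; col 6 has {2,3,4,6}; region has {2,3,4,5,6} → only 1 remains.
row 5, column 5 = 6: row 5 has {3,4,5}; col 5 has {1,2,3,4,5}; region has {1,2,3,4} → only 6 remains.
row 6, column 6 = 5: row 6 has {4}; col 6 has {1,2,3,4,6}; region has {1,2,3,4,6} → only 5 remains.
row 4, column 2 = 5: row 4 has {1,2,3,6}; col 2 has {1,4,6}; region has {6} → only 5 remains.
row 4, column 3 = 4: row 4 has {1,2,3,5,6}; col 3 has {5,6}; region has {5,6} → only 4 remains.
row 5, column 4 = 1: row 5 has {3,4,5,6}; col 4 has {2,3,5}; region has {4,5} → only 1 remains.
row 6, column 4 = 6: row 6 has {4,5}; col 4 has {1,2,3,5}; region has {1,4,5} → only 6 remains.
row 1, column 3 = 1: row 1 has {2,3,5,6}; col 3 has {4,5,6}; region has {2,3,5,6} → only 1 remains.
row 1, column 4 = 4: row 1 has {1,2,3,5,6}; col 4 has {1,2,3,5,6}; region has {1,2,3,5,6} → only 4 remains.
row 3, column 3 = 2: row 3 has {1,5,6}; col 3 has {1,4,5,6}; region has {1,3,5,6} → only 2 remains.
row 5, column 1 = 2: row 5 has {1,3,4,5,6}; col 1 has {3,5,6}; region has {4,5,6} → only 2 remains.
row 6, column 1 = 1: row 6 has {4,5,6}; col 1 has {2,3,5,6}; region has {2,4,5,6} → only 1 remains.
row 6, column 3 = 3: row 6 has {1,4,5,6}; col 3 has {1,2,4,5,6}; region has {1,4,5,6} → only 3 remains.

3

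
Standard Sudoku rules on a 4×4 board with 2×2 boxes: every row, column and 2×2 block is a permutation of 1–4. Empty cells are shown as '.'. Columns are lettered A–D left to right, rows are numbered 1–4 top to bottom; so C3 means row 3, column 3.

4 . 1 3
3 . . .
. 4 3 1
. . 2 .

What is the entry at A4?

B1 = 2: row 1 has {1,3,4}; col 2 has {4}; box has {3,4} → only 2 remains.
B2 = 1: row 2 has {3}; col 2 has {2,4}; box has {2,3,4} → only 1 remains.
C2 = 4: row 2 has {1,3}; col 3 has {1,2,3}; box has {1,3} → only 4 remains.
D2 = 2: row 2 has {1,3,4}; col 4 has {1,3}; box has {1,3,4} → only 2 remains.
A3 = 2: row 3 has {1,3,4}; col 1 has {3,4}; box has {4} → only 2 remains.
A4 = 1: row 4 has {2}; col 1 has {2,3,4}; box has {2,4} → only 1 remains.

1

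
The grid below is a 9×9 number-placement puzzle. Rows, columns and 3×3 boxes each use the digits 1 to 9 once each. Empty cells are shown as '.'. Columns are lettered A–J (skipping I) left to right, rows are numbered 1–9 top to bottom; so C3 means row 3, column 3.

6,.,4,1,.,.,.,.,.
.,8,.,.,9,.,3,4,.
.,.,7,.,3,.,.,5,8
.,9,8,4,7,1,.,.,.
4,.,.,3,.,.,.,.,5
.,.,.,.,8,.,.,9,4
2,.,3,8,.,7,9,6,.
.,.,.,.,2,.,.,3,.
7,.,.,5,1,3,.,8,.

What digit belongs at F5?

9

E1 = 5: row 1 has {1,4,6}; col 5 has {1,2,3,7,8,9}; box has {1,3,9} → only 5 remains.
H4 = 2: row 4 has {1,4,7,8,9}; col 8 has {3,4,5,6,8,9}; box has {4,5,9} → only 2 remains.
E5 = 6: row 5 has {3,4,5}; col 5 has {1,2,3,5,7,8,9}; box has {1,3,4,7,8} → only 6 remains.
D6 = 2: row 6 has {4,8,9}; col 4 has {1,3,4,5,8}; box has {1,3,4,6,7,8} → only 2 remains.
F6 = 5: row 6 has {2,4,8,9}; col 6 has {1,3,7}; box has {1,2,3,4,6,7,8} → only 5 remains.
E7 = 4: row 7 has {2,3,6,7,8,9}; col 5 has {1,2,3,5,6,7,8,9}; box has {1,2,3,5,7,8} → only 4 remains.
J7 = 1: row 7 has {2,3,4,6,7,8,9}; col 9 has {4,5,8}; box has {3,6,8,9} → only 1 remains.
J8 = 7: row 8 has {2,3}; col 9 has {1,4,5,8}; box has {1,3,6,8,9} → only 7 remains.
J9 = 2: row 9 has {1,3,5,7,8}; col 9 has {1,4,5,7,8}; box has {1,3,6,7,8,9} → only 2 remains.
H1 = 7: row 1 has {1,4,5,6}; col 8 has {2,3,4,5,6,8,9}; box has {3,4,5,8} → only 7 remains.
J1 = 9: row 1 has {1,4,5,6,7}; col 9 has {1,2,4,5,7,8}; box has {3,4,5,7,8} → only 9 remains.
J2 = 6: row 2 has {3,4,8,9}; col 9 has {1,2,4,5,7,8,9}; box has {3,4,5,7,8,9} → only 6 remains.
D3 = 6: row 3 has {3,5,7,8}; col 4 has {1,2,3,4,5,8}; box has {1,3,5,9} → only 6 remains.
G4 = 6: row 4 has {1,2,4,7,8,9}; col 7 has {3,9}; box has {2,4,5,9} → only 6 remains.
J4 = 3: row 4 has {1,2,4,6,7,8,9}; col 9 has {1,2,4,5,6,7,8,9}; box has {2,4,5,6,9} → only 3 remains.
F5 = 9: row 5 has {3,4,5,6}; col 6 has {1,3,5,7}; box has {1,2,3,4,5,6,7,8} → only 9 remains.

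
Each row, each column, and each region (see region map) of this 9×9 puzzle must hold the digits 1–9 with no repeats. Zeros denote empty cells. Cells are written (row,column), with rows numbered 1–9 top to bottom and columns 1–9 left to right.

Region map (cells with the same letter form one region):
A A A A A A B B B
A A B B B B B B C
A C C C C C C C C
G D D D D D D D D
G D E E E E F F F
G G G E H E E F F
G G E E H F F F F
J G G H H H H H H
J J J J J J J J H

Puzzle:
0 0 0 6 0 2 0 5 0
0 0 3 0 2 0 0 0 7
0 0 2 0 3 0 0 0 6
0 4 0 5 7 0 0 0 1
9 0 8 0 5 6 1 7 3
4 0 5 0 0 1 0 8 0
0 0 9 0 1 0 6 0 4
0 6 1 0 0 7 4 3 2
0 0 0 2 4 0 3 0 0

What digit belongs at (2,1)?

8

(4,3) = 6: row 4 has {1,4,5,7}; col 3 has {1,2,3,5,8,9}; region has {1,4,5,7} → only 6 remains.
(5,2) = 2: row 5 has {1,3,5,6,7,8,9}; col 2 has {4,6}; region has {1,4,5,6,7} → only 2 remains.
(5,4) = 4: row 5 has {1,2,3,5,6,7,8,9}; col 4 has {2,5,6}; region has {1,5,6,8,9} → only 4 remains.
(6,9) = 9: row 6 has {1,4,5,8}; col 9 has {1,2,3,4,6,7}; region has {1,3,4,6,7,8} → only 9 remains.
(7,6) = 5: row 7 has {1,4,6,9}; col 6 has {1,2,6,7}; region has {1,3,4,6,7,8,9} → only 5 remains.
(7,8) = 2: row 7 has {1,4,5,6,9}; col 8 has {3,5,7,8}; region has {1,3,4,5,6,7,8,9} → only 2 remains.
(9,3) = 7: row 9 has {2,3,4}; col 3 has {1,2,3,5,6,8,9}; region has {2,3,4} → only 7 remains.
(1,3) = 4: row 1 has {2,5,6}; col 3 has {1,2,3,5,6,7,8,9}; region has {2,6} → only 4 remains.
(1,9) = 8: row 1 has {2,4,5,6}; col 9 has {1,2,3,4,6,7,9}; region has {2,3,5} → only 8 remains.
(2,7) = 9: row 2 has {2,3,7}; col 7 has {1,3,4,6}; region has {2,3,5,8} → only 9 remains.
(4,7) = 8: row 4 has {1,4,5,6,7}; col 7 has {1,3,4,6,9}; region has {1,2,4,5,6,7} → only 8 remains.
(4,8) = 9: row 4 has {1,4,5,6,7,8}; col 8 has {2,3,5,7,8}; region has {1,2,4,5,6,7,8} → only 9 remains.
(6,5) = 6: row 6 has {1,4,5,8,9}; col 5 has {1,2,3,4,5,7}; region has {1,2,3,4,7} → only 6 remains.
(9,9) = 5: row 9 has {2,3,4,7}; col 9 has {1,2,3,4,6,7,8,9}; region has {1,2,3,4,6,7} → only 5 remains.
(1,5) = 9: row 1 has {2,4,5,6,8}; col 5 has {1,2,3,4,5,6,7}; region has {2,4,6} → only 9 remains.
(1,7) = 7: row 1 has {2,4,5,6,8,9}; col 7 has {1,3,4,6,8,9}; region has {2,3,5,8,9} → only 7 remains.
(2,4) = 1: row 2 has {2,3,7,9}; col 4 has {2,4,5,6}; region has {2,3,5,7,8,9} → only 1 remains.
(2,6) = 4: row 2 has {1,2,3,7,9}; col 6 has {1,2,5,6,7}; region has {1,2,3,5,7,8,9} → only 4 remains.
(2,8) = 6: row 2 has {1,2,3,4,7,9}; col 8 has {2,3,5,7,8,9}; region has {1,2,3,4,5,7,8,9} → only 6 remains.
(3,7) = 5: row 3 has {2,3,6}; col 7 has {1,3,4,6,7,8,9}; region has {2,3,6,7} → only 5 remains.
(4,6) = 3: row 4 has {1,4,5,6,7,8,9}; col 6 has {1,2,4,5,6,7}; region has {1,2,4,5,6,7,8,9} → only 3 remains.
(6,7) = 2: row 6 has {1,4,5,6,8,9}; col 7 has {1,3,4,5,6,7,8,9}; region has {1,4,5,6,8,9} → only 2 remains.
(8,5) = 8: row 8 has {1,2,3,4,6,7}; col 5 has {1,2,3,4,5,6,7,9}; region has {1,2,3,4,5,6,7} → only 8 remains.
(9,8) = 1: row 9 has {2,3,4,5,7}; col 8 has {2,3,5,6,7,8,9}; region has {2,3,4,7} → only 1 remains.
(3,8) = 4: row 3 has {2,3,5,6}; col 8 has {1,2,3,5,6,7,8,9}; region has {2,3,5,6,7} → only 4 remains.
(4,1) = 2: row 4 has {1,3,4,5,6,7,8,9}; col 1 has {4,9}; region has {1,4,5,6,9} → only 2 remains.
(8,1) = 5: row 8 has {1,2,3,4,6,7,8}; col 1 has {2,4,9}; region has {1,2,3,4,7} → only 5 remains.
(8,4) = 9: row 8 has {1,2,3,4,5,6,7,8}; col 4 has {1,2,4,5,6}; region has {1,2,3,4,5,6,7,8} → only 9 remains.
(2,1) = 8: row 2 has {1,2,3,4,6,7,9}; col 1 has {2,4,5,9}; region has {2,4,6,9} → only 8 remains.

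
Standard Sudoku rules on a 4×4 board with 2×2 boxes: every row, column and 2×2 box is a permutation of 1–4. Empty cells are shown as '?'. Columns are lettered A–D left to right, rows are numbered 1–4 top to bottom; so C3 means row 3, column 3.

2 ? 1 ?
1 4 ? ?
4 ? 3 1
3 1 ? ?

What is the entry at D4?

B1 = 3: row 1 has {1,2}; col 2 has {1,4}; box has {1,2,4} → only 3 remains.
D1 = 4: row 1 has {1,2,3}; col 4 has {1}; box has {1} → only 4 remains.
C2 = 2: row 2 has {1,4}; col 3 has {1,3}; box has {1,4} → only 2 remains.
D2 = 3: row 2 has {1,2,4}; col 4 has {1,4}; box has {1,2,4} → only 3 remains.
B3 = 2: row 3 has {1,3,4}; col 2 has {1,3,4}; box has {1,3,4} → only 2 remains.
C4 = 4: row 4 has {1,3}; col 3 has {1,2,3}; box has {1,3} → only 4 remains.
D4 = 2: row 4 has {1,3,4}; col 4 has {1,3,4}; box has {1,3,4} → only 2 remains.

2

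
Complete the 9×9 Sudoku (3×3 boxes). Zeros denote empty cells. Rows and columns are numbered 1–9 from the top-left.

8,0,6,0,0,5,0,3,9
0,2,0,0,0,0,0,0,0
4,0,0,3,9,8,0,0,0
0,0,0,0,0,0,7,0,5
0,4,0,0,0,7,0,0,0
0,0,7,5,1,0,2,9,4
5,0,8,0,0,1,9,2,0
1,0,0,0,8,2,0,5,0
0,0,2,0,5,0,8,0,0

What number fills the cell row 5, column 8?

8

row 3, column 9 = 2: in row 3, 2 can only go here (every other open cell in that row sees a 2).
row 5, column 3 = 5: in row 5, 5 can only go here (every other open cell in that row sees a 5).
row 3, column 3 = 1: row 3 has {2,3,4,8,9}; col 3 has {2,5,6,7,8}; box has {2,4,6,8} → only 1 remains.
row 1, column 2 = 7: row 1 has {3,5,6,8,9}; col 2 has {2,4}; box has {1,2,4,6,8} → only 7 remains.
row 3, column 2 = 5: row 3 has {1,2,3,4,8,9}; col 2 has {2,4,7}; box has {1,2,4,6,7,8} → only 5 remains.
row 3, column 7 = 6: row 3 has {1,2,3,4,5,8,9}; col 7 has {2,7,8,9}; box has {2,3,9} → only 6 remains.
row 3, column 8 = 7: row 3 has {1,2,3,4,5,6,8,9}; col 8 has {2,3,5,9}; box has {2,3,6,9} → only 7 remains.
row 2, column 7 = 5: in row 2, 5 can only go here (every other open cell in that row sees a 5).
row 6, column 2 = 8: in row 6, 8 can only go here (every other open cell in that row sees an 8).
row 9, column 1 = 7: in column 1, 7 can only go here (every other open cell in that column sees a 7).
row 4, column 2 = 1: in column 2, 1 can only go here (every other open cell in that column sees a 1).
row 8, column 3 = 4: in column 3, 4 can only go here (every other open cell in that column sees a 4).
row 8, column 7 = 3: row 8 has {1,2,4,5,8}; col 7 has {2,5,6,7,8,9}; box has {2,5,8,9} → only 3 remains.
row 5, column 7 = 1: row 5 has {4,5,7}; col 7 has {2,3,5,6,7,8,9}; box has {2,4,5,7,9} → only 1 remains.
row 1, column 7 = 4: row 1 has {3,5,6,7,8,9}; col 7 has {1,2,3,5,6,7,8,9}; box has {2,3,5,6,7,9} → only 4 remains.
row 1, column 5 = 2: row 1 has {3,4,5,6,7,8,9}; col 5 has {1,5,8,9}; box has {3,5,8,9} → only 2 remains.
row 1, column 4 = 1: row 1 has {2,3,4,5,6,7,8,9}; col 4 has {3,5}; box has {2,3,5,8,9} → only 1 remains.
row 9, column 8 = 4: in column 8, 4 can only go here (every other open cell in that column sees a 4).
row 9, column 9 = 1: in row 9, 1 can only go here (every other open cell in that row sees a 1).
row 2, column 9 = 8: row 2 has {2,5}; col 9 has {1,2,4,5,9}; box has {2,3,4,5,6,7,9} → only 8 remains.
row 2, column 8 = 1: row 2 has {2,5,8}; col 8 has {2,3,4,5,7,9}; box has {2,3,4,5,6,7,8,9} → only 1 remains.
row 5, column 9 = 3: in column 9, 3 can only go here (every other open cell in that column sees a 3).
row 5, column 5 = 6: row 5 has {1,3,4,5,7}; col 5 has {1,2,5,8,9}; box has {1,5,7} → only 6 remains.
row 5, column 8 = 8: row 5 has {1,3,4,5,6,7}; col 8 has {1,2,3,4,5,7,9}; box has {1,2,3,4,5,7,9} → only 8 remains.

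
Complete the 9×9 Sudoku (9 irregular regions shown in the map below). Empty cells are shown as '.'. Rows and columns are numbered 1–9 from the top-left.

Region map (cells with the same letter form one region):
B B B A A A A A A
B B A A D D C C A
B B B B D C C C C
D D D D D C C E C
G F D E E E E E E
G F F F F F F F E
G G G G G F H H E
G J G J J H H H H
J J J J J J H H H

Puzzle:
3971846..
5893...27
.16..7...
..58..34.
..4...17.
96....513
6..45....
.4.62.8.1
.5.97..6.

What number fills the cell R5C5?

R1C8 = 5: row 1 has {1,3,4,6,7,8,9}; col 8 has {1,2,4,6,7}; region has {1,3,4,6,7,8,9} → only 5 remains.
R1C9 = 2: row 1 has {1,3,4,5,6,7,8,9}; col 9 has {1,3,7}; region has {1,3,4,5,6,7,8,9} → only 2 remains.
R2C7 = 4: row 2 has {2,3,5,7,8,9}; col 7 has {1,3,5,6,8}; region has {2,3,7} → only 4 remains.
R3C4 = 2: row 3 has {1,6,7}; col 4 has {1,3,4,6,8,9}; region has {1,3,5,6,7,8,9} → only 2 remains.
R3C7 = 9: row 3 has {1,2,6,7}; col 7 has {1,3,4,5,6,8}; region has {2,3,4,7} → only 9 remains.
R3C8 = 8: row 3 has {1,2,6,7,9}; col 8 has {1,2,4,5,6,7}; region has {2,3,4,7,9} → only 8 remains.
R3C9 = 5: row 3 has {1,2,6,7,8,9}; col 9 has {1,2,3,7}; region has {2,3,4,7,8,9} → only 5 remains.
R4C9 = 6: row 4 has {3,4,5,8}; col 9 has {1,2,3,5,7}; region has {2,3,4,5,7,8,9} → only 6 remains.
R5C4 = 5: row 5 has {1,4,7}; col 4 has {1,2,3,4,6,8,9}; region has {1,3,4,7} → only 5 remains.
R6C4 = 7: row 6 has {1,3,5,6,9}; col 4 has {1,2,3,4,5,6,8,9}; region has {1,5,6} → only 7 remains.
R6C5 = 4: row 6 has {1,3,5,6,7,9}; col 5 has {2,5,7,8}; region has {1,5,6,7} → only 4 remains.
R8C1 = 7: row 8 has {1,2,4,6,8}; col 1 has {3,5,6,9}; region has {4,5,6,9} → only 7 remains.
R8C3 = 3: row 8 has {1,2,4,6,7,8}; col 3 has {4,5,6,7,9}; region has {4,5,6,7,9} → only 3 remains.
R8C8 = 9: row 8 has {1,2,3,4,6,7,8}; col 8 has {1,2,4,5,6,7,8}; region has {1,6,8} → only 9 remains.
R9C7 = 2: row 9 has {5,6,7,9}; col 7 has {1,3,4,5,6,8,9}; region has {1,6,8,9} → only 2 remains.
R9C9 = 4: row 9 has {2,5,6,7,9}; col 9 has {1,2,3,5,6,7}; region has {1,2,6,8,9} → only 4 remains.
R3C1 = 4: row 3 has {1,2,5,6,7,8,9}; col 1 has {3,5,6,7,9}; region has {1,2,3,5,6,7,8,9} → only 4 remains.
R3C5 = 3: row 3 has {1,2,4,5,6,7,8,9}; col 5 has {2,4,5,7,8}; region has {4,5,8} → only 3 remains.
R4C6 = 1: row 4 has {3,4,5,6,8}; col 6 has {4,7}; region has {2,3,4,5,6,7,8,9} → only 1 remains.
R7C2 = 2: row 7 has {4,5,6}; col 2 has {1,4,5,6,8,9}; region has {3,4,5,6,7,9} → only 2 remains.
R7C7 = 7: row 7 has {2,4,5,6}; col 7 has {1,2,3,4,5,6,8,9}; region has {1,2,4,6,8,9} → only 7 remains.
R7C8 = 3: row 7 has {2,4,5,6,7}; col 8 has {1,2,4,5,6,7,8,9}; region has {1,2,4,6,7,8,9} → only 3 remains.
R8C6 = 5: row 8 has {1,2,3,4,6,7,8,9}; col 6 has {1,4,7}; region has {1,2,3,4,6,7,8,9} → only 5 remains.
R2C6 = 6: row 2 has {2,3,4,5,7,8,9}; col 6 has {1,4,5,7}; region has {3,4,5,8} → only 6 remains.
R4C1 = 2: row 4 has {1,3,4,5,6,8}; col 1 has {3,4,5,6,7,9}; region has {3,4,5,6,8} → only 2 remains.
R4C2 = 7: row 4 has {1,2,3,4,5,6,8}; col 2 has {1,2,4,5,6,8,9}; region has {2,3,4,5,6,8} → only 7 remains.
R4C5 = 9: row 4 has {1,2,3,4,5,6,7,8}; col 5 has {2,3,4,5,7,8}; region has {2,3,4,5,6,7,8} → only 9 remains.
R5C1 = 8: row 5 has {1,4,5,7}; col 1 has {2,3,4,5,6,7,9}; region has {2,3,4,5,6,7,9} → only 8 remains.
R5C2 = 3: row 5 has {1,4,5,7,8}; col 2 has {1,2,4,5,6,7,8,9}; region has {1,4,5,6,7} → only 3 remains.
R5C5 = 6: row 5 has {1,3,4,5,7,8}; col 5 has {2,3,4,5,7,8,9}; region has {1,3,4,5,7} → only 6 remains.

6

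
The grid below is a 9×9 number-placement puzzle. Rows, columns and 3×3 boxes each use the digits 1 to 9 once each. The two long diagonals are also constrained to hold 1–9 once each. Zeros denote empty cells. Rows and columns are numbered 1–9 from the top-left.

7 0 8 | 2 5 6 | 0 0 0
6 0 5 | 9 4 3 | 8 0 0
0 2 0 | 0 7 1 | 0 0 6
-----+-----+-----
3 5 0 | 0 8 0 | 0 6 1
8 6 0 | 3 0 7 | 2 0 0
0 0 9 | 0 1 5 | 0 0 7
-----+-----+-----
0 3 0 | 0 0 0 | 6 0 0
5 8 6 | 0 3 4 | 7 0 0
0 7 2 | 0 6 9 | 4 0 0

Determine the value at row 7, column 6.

8

row 2, column 2 = 1 (sole candidate).
row 2, column 9 = 2 (sole candidate).
row 3, column 4 = 8 (sole candidate).
row 4, column 4 = 4 (sole candidate).
row 4, column 6 = 2 (sole candidate).
row 4, column 7 = 9 (sole candidate).
row 5, column 5 = 9 (sole candidate).
row 6, column 2 = 4 (sole candidate).
row 6, column 4 = 6 (sole candidate).
row 6, column 7 = 3 (sole candidate).
row 6, column 8 = 8 (sole candidate).
row 7, column 5 = 2 (sole candidate).
row 7, column 6 = 8: row 7 has {2,3,6}; col 6 has {1,2,3,4,5,6,7,9}; box has {2,3,4,6,9} → only 8 remains.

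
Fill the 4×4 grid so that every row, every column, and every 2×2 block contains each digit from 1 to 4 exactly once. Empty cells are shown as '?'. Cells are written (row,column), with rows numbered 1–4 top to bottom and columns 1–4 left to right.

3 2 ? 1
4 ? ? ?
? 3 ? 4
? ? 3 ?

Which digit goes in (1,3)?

4

(1,3) = 4: row 1 has {1,2,3}; col 3 has {3}; box has {1} → only 4 remains.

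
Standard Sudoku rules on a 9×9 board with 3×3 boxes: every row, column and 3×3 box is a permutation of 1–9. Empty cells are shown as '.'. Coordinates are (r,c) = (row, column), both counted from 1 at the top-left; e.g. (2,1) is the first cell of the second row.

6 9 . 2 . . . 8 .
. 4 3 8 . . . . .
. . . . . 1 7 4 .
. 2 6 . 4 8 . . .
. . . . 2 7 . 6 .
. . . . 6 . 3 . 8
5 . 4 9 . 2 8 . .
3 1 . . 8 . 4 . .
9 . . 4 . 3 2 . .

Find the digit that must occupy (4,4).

3

(1,6) = 4 (hidden single in row 1).
(4,4) = 3: in row 4, 3 can only go here (every other open cell in that row sees a 3).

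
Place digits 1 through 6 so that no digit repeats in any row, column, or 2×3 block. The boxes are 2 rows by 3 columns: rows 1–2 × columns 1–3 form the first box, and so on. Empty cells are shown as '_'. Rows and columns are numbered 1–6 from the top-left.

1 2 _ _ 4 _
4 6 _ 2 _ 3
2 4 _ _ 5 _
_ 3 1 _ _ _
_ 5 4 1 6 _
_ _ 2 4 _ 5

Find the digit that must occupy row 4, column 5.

2

row 1, column 6 = 6 (sole candidate).
row 2, column 3 = 5 (sole candidate).
row 2, column 5 = 1 (sole candidate).
row 3, column 3 = 6 (sole candidate).
row 3, column 4 = 3 (sole candidate).
row 3, column 6 = 1 (sole candidate).
row 4, column 1 = 5 (sole candidate).
row 4, column 4 = 6 (sole candidate).
row 4, column 5 = 2: row 4 has {1,3,5,6}; col 5 has {1,4,5,6}; box has {1,3,5,6} → only 2 remains.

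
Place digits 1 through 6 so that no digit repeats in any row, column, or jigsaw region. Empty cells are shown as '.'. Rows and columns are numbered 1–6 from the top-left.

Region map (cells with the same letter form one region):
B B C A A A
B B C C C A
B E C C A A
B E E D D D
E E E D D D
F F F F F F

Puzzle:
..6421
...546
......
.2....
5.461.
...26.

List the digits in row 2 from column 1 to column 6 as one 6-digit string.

213546

r1c1 = 3: row 1 has {1,2,4,6}; col 1 has {5}; region has {} → only 3 remains.
r1c2 = 5: row 1 has {1,2,3,4,6}; col 2 has {2}; region has {3} → only 5 remains.
r2c2 = 1: row 2 has {4,5,6}; col 2 has {2,5}; region has {3,5} → only 1 remains.
r4c4 = 3: row 4 has {2}; col 4 has {2,4,5,6}; region has {1,6} → only 3 remains.
r4c5 = 5: row 4 has {2,3}; col 5 has {1,2,4,6}; region has {1,3,6} → only 5 remains.
r4c6 = 4: row 4 has {2,3,5}; col 6 has {1,6}; region has {1,3,5,6} → only 4 remains.
r5c2 = 3: row 5 has {1,4,5,6}; col 2 has {1,2,5}; region has {2,4,5} → only 3 remains.
r5c6 = 2: row 5 has {1,3,4,5,6}; col 6 has {1,4,6}; region has {1,3,4,5,6} → only 2 remains.
r6c2 = 4: row 6 has {2,6}; col 2 has {1,2,3,5}; region has {2,6} → only 4 remains.
r2c1 = 2: row 2 has {1,4,5,6}; col 1 has {3,5}; region has {1,3,5} → only 2 remains.
r2c3 = 3: row 2 has {1,2,4,5,6}; col 3 has {4,6}; region has {4,5,6} → only 3 remains.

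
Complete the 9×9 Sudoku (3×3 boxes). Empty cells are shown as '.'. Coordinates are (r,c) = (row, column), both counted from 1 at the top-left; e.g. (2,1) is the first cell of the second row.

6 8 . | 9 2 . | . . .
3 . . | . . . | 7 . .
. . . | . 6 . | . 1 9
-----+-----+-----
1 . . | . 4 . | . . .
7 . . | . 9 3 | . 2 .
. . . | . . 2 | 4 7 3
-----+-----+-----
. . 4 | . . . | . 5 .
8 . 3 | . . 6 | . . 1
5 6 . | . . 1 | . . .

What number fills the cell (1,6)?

(6,1) = 9: row 6 has {2,3,4,7}; col 1 has {1,3,5,6,7,8}; box has {1,7} → only 9 remains.
(6,2) = 5: row 6 has {2,3,4,7,9}; col 2 has {6,8}; box has {1,7,9} → only 5 remains.
(7,1) = 2: row 7 has {4,5}; col 1 has {1,3,5,6,7,8,9}; box has {3,4,5,6,8} → only 2 remains.
(3,1) = 4: row 3 has {1,6,9}; col 1 has {1,2,3,5,6,7,8,9}; box has {3,6,8} → only 4 remains.
(5,2) = 4: row 5 has {2,3,7,9}; col 2 has {5,6,8}; box has {1,5,7,9} → only 4 remains.
(1,3) = 1: in row 1, 1 can only go here (every other open cell in that row sees a 1).
(1,6) = 7: in row 1, 7 can only go here (every other open cell in that row sees a 7).

7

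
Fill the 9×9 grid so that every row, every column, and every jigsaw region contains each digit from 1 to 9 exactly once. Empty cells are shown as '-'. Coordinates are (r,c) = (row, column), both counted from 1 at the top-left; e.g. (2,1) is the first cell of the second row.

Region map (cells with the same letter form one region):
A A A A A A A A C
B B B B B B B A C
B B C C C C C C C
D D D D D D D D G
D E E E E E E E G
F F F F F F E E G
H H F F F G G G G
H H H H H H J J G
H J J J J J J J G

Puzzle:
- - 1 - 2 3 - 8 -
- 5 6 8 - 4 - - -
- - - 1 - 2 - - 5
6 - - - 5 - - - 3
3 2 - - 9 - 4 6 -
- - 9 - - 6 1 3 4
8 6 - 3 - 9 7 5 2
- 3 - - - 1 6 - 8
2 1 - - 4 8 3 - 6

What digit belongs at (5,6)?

5

(4,6) = 7: row 4 has {3,5,6}; col 6 has {1,2,3,4,6,8,9}; region has {3,5,6} → only 7 remains.
(5,6) = 5: row 5 has {2,3,4,6,9}; col 6 has {1,2,3,4,6,7,8,9}; region has {1,2,3,4,6,9} → only 5 remains.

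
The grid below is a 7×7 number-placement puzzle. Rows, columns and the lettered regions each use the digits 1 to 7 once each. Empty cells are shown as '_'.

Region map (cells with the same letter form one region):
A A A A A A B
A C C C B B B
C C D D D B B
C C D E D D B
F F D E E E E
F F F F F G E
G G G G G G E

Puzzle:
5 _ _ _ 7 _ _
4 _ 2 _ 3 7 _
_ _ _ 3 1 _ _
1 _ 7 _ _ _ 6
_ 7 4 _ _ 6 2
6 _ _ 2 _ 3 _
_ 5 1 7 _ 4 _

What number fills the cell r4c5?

2

r2c2 = 6: row 2 has {2,3,4,7}; col 2 has {5,7}; region has {1,2} → only 6 remains.
r2c4 = 5: row 2 has {2,3,4,6,7}; col 4 has {2,3,7}; region has {1,2,6} → only 5 remains.
r2c7 = 1: row 2 has {2,3,4,5,6,7}; col 7 has {2,6}; region has {3,6,7} → only 1 remains.
r3c1 = 7: row 3 has {1,3}; col 1 has {1,4,5,6}; region has {1,2,5,6} → only 7 remains.
r3c2 = 4: row 3 has {1,3,7}; col 2 has {5,6,7}; region has {1,2,5,6,7} → only 4 remains.
r3c7 = 5: row 3 has {1,3,4,7}; col 7 has {1,2,6}; region has {1,3,6,7} → only 5 remains.
r4c2 = 3: row 4 has {1,6,7}; col 2 has {4,5,6,7}; region has {1,2,4,5,6,7} → only 3 remains.
r4c4 = 4: row 4 has {1,3,6,7}; col 4 has {2,3,5,7}; region has {2,6} → only 4 remains.
r5c1 = 3: row 5 has {2,4,6,7}; col 1 has {1,4,5,6,7}; region has {2,6,7} → only 3 remains.
r5c4 = 1: row 5 has {2,3,4,6,7}; col 4 has {2,3,4,5,7}; region has {2,4,6} → only 1 remains.
r5c5 = 5: row 5 has {1,2,3,4,6,7}; col 5 has {1,3,7}; region has {1,2,4,6} → only 5 remains.
r6c2 = 1: row 6 has {2,3,6}; col 2 has {3,4,5,6,7}; region has {2,3,6,7} → only 1 remains.
r6c3 = 5: row 6 has {1,2,3,6}; col 3 has {1,2,4,7}; region has {1,2,3,6,7} → only 5 remains.
r6c5 = 4: row 6 has {1,2,3,5,6}; col 5 has {1,3,5,7}; region has {1,2,3,5,6,7} → only 4 remains.
r6c7 = 7: row 6 has {1,2,3,4,5,6}; col 7 has {1,2,5,6}; region has {1,2,4,5,6} → only 7 remains.
r7c1 = 2: row 7 has {1,4,5,7}; col 1 has {1,3,4,5,6,7}; region has {1,3,4,5,7} → only 2 remains.
r7c5 = 6: row 7 has {1,2,4,5,7}; col 5 has {1,3,4,5,7}; region has {1,2,3,4,5,7} → only 6 remains.
r7c7 = 3: row 7 has {1,2,4,5,6,7}; col 7 has {1,2,5,6,7}; region has {1,2,4,5,6,7} → only 3 remains.
r1c2 = 2: row 1 has {5,7}; col 2 has {1,3,4,5,6,7}; region has {4,5,7} → only 2 remains.
r1c4 = 6: row 1 has {2,5,7}; col 4 has {1,2,3,4,5,7}; region has {2,4,5,7} → only 6 remains.
r1c6 = 1: row 1 has {2,5,6,7}; col 6 has {3,4,6,7}; region has {2,4,5,6,7} → only 1 remains.
r1c7 = 4: row 1 has {1,2,5,6,7}; col 7 has {1,2,3,5,6,7}; region has {1,3,5,6,7} → only 4 remains.
r3c3 = 6: row 3 has {1,3,4,5,7}; col 3 has {1,2,4,5,7}; region has {1,3,4,7} → only 6 remains.
r3c6 = 2: row 3 has {1,3,4,5,6,7}; col 6 has {1,3,4,6,7}; region has {1,3,4,5,6,7} → only 2 remains.
r4c5 = 2: row 4 has {1,3,4,6,7}; col 5 has {1,3,4,5,6,7}; region has {1,3,4,6,7} → only 2 remains.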